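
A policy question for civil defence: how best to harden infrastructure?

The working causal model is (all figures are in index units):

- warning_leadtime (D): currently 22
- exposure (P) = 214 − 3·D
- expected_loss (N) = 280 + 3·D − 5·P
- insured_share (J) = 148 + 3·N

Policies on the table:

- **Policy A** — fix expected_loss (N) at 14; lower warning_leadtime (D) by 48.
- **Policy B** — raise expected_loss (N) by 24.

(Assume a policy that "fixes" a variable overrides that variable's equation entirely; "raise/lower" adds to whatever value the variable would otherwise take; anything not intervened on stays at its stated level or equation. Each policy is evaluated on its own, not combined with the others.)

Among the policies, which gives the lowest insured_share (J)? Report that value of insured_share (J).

-962

Policy A (N := 14, D − 48):
  D = 22 − 48 = -26
  P = 214 − 3·(-26) = 292
  N = 14
  J = 148 + 3·14 = 190
Policy B (N + 24):
  D = 22
  P = 214 − 3·22 = 148
  N = 280 + 3·22 − 5·148 (+24 from intervention) = -370
  J = 148 + 3·(-370) = -962
Comparing — Policy A: J=190, Policy B: J=-962. Lowest is -962 (Policy B).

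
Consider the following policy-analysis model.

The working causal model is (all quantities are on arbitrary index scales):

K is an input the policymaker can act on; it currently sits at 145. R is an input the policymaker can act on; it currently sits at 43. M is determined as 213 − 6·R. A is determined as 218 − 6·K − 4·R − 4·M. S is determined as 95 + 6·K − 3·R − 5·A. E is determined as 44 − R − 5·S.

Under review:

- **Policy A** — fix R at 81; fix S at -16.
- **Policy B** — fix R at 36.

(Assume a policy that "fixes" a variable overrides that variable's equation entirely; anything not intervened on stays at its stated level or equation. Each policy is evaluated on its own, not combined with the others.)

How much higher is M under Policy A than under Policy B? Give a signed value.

Policy A (R := 81, S := -16):
  R = 81
  M = 213 − 6·81 = -273
Policy B (R := 36):
  R = 36
  M = 213 − 6·36 = -3
M: -273 − (-3) = -270

-270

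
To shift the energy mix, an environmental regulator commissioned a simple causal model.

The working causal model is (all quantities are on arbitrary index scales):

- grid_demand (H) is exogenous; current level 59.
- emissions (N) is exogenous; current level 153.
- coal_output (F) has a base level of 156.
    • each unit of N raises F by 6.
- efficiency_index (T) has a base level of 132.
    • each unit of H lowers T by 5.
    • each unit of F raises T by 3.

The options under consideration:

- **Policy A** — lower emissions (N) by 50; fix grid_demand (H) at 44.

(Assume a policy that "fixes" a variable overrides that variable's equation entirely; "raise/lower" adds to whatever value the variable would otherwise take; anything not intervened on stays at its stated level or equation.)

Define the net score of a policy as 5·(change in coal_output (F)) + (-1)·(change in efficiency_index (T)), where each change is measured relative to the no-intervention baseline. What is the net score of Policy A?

Baseline:
  H = 59
  N = 153
  F = 156 + 6·153 = 1074
  T = 132 − 5·59 + 3·1074 = 3059
Policy A (N − 50, H := 44):
  H = 44
  N = 153 − 50 = 103
  F = 156 + 6·103 = 774
  T = 132 − 5·44 + 3·774 = 2234
ΔF = 774 − 1074 = -300; ΔT = 2234 − 3059 = -825
Score = 5·(-300) + (-1)·(-825) = -675

-675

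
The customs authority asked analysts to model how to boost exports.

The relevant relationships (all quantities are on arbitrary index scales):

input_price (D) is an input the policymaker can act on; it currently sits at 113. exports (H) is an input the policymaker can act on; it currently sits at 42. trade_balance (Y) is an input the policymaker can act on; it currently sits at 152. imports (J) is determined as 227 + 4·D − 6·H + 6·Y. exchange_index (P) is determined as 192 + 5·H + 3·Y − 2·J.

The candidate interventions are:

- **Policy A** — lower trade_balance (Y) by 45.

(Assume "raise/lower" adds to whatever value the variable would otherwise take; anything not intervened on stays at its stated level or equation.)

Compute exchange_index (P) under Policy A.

-1415

Policy A (Y − 45):
  D = 113
  H = 42
  Y = 152 − 45 = 107
  J = 227 + 4·113 − 6·42 + 6·107 = 1069
  P = 192 + 5·42 + 3·107 − 2·1069 = -1415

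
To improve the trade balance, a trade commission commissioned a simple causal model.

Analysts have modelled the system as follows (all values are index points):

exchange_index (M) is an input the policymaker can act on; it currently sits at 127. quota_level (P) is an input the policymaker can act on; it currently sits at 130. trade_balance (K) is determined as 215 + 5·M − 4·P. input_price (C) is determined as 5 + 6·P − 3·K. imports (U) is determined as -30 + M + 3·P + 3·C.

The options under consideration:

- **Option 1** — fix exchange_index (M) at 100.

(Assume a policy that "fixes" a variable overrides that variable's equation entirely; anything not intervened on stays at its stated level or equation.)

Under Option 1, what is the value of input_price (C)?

200

Option 1 (M := 100):
  M = 100
  P = 130
  K = 215 + 5·100 − 4·130 = 195
  C = 5 + 6·130 − 3·195 = 200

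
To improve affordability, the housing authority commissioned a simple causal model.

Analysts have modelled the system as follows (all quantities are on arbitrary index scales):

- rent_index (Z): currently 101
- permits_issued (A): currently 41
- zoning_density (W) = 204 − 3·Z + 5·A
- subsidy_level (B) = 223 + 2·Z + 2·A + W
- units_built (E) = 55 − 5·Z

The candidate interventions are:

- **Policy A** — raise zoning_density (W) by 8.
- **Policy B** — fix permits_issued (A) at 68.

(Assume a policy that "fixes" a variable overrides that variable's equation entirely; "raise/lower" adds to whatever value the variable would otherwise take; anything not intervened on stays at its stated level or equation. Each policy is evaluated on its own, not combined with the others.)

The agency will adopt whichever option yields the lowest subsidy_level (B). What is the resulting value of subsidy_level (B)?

621

Policy A (W + 8):
  Z = 101
  A = 41
  W = 204 − 3·101 + 5·41 (+8 from intervention) = 114
  B = 223 + 2·101 + 2·41 + 114 = 621
Policy B (A := 68):
  Z = 101
  A = 68
  W = 204 − 3·101 + 5·68 = 241
  B = 223 + 2·101 + 2·68 + 241 = 802
Comparing — Policy A: B=621, Policy B: B=802. Lowest is 621 (Policy A).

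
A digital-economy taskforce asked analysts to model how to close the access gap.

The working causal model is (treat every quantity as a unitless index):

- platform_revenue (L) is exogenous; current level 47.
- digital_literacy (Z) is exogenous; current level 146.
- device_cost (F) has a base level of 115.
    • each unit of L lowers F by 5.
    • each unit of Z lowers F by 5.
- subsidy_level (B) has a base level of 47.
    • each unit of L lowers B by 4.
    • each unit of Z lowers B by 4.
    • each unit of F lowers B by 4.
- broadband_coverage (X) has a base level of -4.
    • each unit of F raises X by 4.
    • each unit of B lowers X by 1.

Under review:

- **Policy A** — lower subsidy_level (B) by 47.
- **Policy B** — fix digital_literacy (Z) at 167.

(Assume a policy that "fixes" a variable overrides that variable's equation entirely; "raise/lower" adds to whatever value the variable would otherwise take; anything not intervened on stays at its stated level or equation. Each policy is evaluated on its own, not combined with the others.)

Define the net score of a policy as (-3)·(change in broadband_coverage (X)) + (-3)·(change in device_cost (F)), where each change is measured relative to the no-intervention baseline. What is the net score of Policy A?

Baseline:
  L = 47
  Z = 146
  F = 115 − 5·47 − 5·146 = -850
  B = 47 − 4·47 − 4·146 − 4·(-850) = 2675
  X = -4 + 4·(-850) − 2675 = -6079
Policy A (B − 47):
  L = 47
  Z = 146
  F = 115 − 5·47 − 5·146 = -850
  B = 47 − 4·47 − 4·146 − 4·(-850) (−47 from intervention) = 2628
  X = -4 + 4·(-850) − 2628 = -6032
ΔX = -6032 − (-6079) = 47; ΔF = -850 − (-850) = 0
Score = (-3)·47 + (-3)·0 = -141

-141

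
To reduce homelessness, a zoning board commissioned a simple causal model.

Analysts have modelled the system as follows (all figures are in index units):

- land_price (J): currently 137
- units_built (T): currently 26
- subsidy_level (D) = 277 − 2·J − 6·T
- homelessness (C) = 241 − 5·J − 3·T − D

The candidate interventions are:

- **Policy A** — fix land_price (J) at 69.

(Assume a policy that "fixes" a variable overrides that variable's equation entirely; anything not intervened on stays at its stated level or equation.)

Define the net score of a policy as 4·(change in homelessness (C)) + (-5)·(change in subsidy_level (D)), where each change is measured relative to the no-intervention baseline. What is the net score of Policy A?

136

Baseline:
  J = 137
  T = 26
  D = 277 − 2·137 − 6·26 = -153
  C = 241 − 5·137 − 3·26 − (-153) = -369
Policy A (J := 69):
  J = 69
  T = 26
  D = 277 − 2·69 − 6·26 = -17
  C = 241 − 5·69 − 3·26 − (-17) = -165
ΔC = -165 − (-369) = 204; ΔD = -17 − (-153) = 136
Score = 4·204 + (-5)·136 = 136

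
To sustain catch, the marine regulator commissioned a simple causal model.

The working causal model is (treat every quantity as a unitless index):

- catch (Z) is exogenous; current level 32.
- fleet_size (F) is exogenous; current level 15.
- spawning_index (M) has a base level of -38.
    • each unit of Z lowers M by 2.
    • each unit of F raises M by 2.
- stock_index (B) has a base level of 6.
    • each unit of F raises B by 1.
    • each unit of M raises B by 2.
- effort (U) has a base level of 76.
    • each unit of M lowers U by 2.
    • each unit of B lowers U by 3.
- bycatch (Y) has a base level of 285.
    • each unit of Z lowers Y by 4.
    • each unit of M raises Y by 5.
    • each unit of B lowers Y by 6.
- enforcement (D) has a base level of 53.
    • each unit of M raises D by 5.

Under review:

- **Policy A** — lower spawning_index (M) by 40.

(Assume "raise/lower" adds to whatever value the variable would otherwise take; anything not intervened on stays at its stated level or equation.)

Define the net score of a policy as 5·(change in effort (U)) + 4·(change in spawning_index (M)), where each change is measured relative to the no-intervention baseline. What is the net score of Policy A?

Baseline:
  Z = 32
  F = 15
  M = -38 − 2·32 + 2·15 = -72
  B = 6 + 15 + 2·(-72) = -123
  U = 76 − 2·(-72) − 3·(-123) = 589
Policy A (M − 40):
  Z = 32
  F = 15
  M = -38 − 2·32 + 2·15 (−40 from intervention) = -112
  B = 6 + 15 + 2·(-112) = -203
  U = 76 − 2·(-112) − 3·(-203) = 909
ΔU = 909 − 589 = 320; ΔM = -112 − (-72) = -40
Score = 5·320 + 4·(-40) = 1440

1440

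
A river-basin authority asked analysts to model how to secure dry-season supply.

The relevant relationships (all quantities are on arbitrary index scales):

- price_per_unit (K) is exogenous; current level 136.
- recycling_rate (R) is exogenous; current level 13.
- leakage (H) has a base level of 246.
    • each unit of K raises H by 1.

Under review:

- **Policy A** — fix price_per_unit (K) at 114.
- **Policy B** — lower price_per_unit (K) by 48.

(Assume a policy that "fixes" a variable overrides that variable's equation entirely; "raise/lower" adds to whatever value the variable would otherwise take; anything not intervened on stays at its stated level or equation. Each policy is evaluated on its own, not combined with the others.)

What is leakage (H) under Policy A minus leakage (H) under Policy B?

26

Policy A (K := 114):
  K = 114
  H = 246 + 114 = 360
Policy B (K − 48):
  K = 136 − 48 = 88
  H = 246 + 88 = 334
H: 360 − 334 = 26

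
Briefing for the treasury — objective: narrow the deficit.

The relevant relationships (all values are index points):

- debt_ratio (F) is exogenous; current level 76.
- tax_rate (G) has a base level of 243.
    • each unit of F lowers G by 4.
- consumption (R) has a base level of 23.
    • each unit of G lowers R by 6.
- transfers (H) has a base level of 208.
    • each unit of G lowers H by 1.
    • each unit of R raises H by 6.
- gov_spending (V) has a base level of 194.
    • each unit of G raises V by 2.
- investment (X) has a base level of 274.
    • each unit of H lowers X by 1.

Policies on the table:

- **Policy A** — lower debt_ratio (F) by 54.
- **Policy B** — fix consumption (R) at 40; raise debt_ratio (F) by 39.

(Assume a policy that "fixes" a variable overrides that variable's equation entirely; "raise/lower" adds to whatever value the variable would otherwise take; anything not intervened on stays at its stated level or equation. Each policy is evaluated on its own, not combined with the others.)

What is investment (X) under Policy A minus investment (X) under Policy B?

Policy A (F − 54):
  F = 76 − 54 = 22
  G = 243 − 4·22 = 155
  R = 23 − 6·155 = -907
  H = 208 − 155 + 6·(-907) = -5389
  X = 274 − (-5389) = 5663
Policy B (R := 40, F + 39):
  F = 76 + 39 = 115
  G = 243 − 4·115 = -217
  R = 40
  H = 208 − (-217) + 6·40 = 665
  X = 274 − 665 = -391
X: 5663 − (-391) = 6054

6054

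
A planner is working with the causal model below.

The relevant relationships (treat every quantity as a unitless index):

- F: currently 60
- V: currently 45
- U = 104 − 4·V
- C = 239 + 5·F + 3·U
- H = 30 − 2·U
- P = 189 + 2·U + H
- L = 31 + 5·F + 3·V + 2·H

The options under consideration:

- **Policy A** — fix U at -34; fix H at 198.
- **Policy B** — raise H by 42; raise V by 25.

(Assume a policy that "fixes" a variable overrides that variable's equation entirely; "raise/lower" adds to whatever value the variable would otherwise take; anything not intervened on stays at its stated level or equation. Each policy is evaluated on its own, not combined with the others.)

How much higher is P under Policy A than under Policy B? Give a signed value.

Policy A (U := -34, H := 198):
  V = 45
  U = -34
  H = 198
  P = 189 + 2·(-34) + 198 = 319
Policy B (H + 42, V + 25):
  V = 45 + 25 = 70
  U = 104 − 4·70 = -176
  H = 30 − 2·(-176) (+42 from intervention) = 424
  P = 189 + 2·(-176) + 424 = 261
P: 319 − 261 = 58

58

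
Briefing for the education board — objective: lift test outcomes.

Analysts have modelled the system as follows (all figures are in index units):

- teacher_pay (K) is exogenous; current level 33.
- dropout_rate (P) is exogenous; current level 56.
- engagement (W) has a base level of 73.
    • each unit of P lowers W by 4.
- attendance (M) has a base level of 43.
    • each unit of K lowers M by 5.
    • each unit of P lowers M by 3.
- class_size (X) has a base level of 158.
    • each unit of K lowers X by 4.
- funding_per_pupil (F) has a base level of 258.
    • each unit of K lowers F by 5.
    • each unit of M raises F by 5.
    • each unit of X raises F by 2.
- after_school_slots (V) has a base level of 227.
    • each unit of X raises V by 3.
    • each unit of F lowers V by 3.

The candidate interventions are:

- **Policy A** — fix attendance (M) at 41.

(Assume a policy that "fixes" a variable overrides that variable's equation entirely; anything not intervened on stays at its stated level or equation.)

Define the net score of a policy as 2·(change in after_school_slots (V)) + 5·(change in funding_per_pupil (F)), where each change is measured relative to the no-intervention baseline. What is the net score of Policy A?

-1655

Baseline:
  K = 33
  P = 56
  M = 43 − 5·33 − 3·56 = -290
  X = 158 − 4·33 = 26
  F = 258 − 5·33 + 5·(-290) + 2·26 = -1305
  V = 227 + 3·26 − 3·(-1305) = 4220
Policy A (M := 41):
  K = 33
  P = 56
  M = 41
  X = 158 − 4·33 = 26
  F = 258 − 5·33 + 5·41 + 2·26 = 350
  V = 227 + 3·26 − 3·350 = -745
ΔV = -745 − 4220 = -4965; ΔF = 350 − (-1305) = 1655
Score = 2·(-4965) + 5·1655 = -1655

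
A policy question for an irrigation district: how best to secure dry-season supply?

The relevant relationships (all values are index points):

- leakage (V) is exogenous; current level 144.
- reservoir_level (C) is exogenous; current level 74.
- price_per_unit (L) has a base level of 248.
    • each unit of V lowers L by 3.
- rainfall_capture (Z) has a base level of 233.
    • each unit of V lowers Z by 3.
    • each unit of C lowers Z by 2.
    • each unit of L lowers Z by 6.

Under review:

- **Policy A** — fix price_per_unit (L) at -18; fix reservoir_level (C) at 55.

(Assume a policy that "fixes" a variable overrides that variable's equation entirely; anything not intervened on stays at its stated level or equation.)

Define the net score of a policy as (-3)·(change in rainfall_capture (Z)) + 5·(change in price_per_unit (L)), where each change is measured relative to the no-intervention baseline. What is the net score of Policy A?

Baseline:
  V = 144
  C = 74
  L = 248 − 3·144 = -184
  Z = 233 − 3·144 − 2·74 − 6·(-184) = 757
Policy A (L := -18, C := 55):
  V = 144
  C = 55
  L = -18
  Z = 233 − 3·144 − 2·55 − 6·(-18) = -201
ΔZ = -201 − 757 = -958; ΔL = -18 − (-184) = 166
Score = (-3)·(-958) + 5·166 = 3704

3704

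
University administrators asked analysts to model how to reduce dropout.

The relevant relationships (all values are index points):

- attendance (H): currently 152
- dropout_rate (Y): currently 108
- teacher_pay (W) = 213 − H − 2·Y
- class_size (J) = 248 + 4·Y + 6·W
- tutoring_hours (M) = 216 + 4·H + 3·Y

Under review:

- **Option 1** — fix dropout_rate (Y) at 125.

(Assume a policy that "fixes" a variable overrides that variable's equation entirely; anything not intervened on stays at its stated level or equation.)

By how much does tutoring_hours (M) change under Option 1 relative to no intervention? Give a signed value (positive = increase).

51

Baseline:
  H = 152
  Y = 108
  M = 216 + 4·152 + 3·108 = 1148
Option 1 (Y := 125):
  H = 152
  Y = 125
  M = 216 + 4·152 + 3·125 = 1199
Change in M: 1199 − 1148 = 51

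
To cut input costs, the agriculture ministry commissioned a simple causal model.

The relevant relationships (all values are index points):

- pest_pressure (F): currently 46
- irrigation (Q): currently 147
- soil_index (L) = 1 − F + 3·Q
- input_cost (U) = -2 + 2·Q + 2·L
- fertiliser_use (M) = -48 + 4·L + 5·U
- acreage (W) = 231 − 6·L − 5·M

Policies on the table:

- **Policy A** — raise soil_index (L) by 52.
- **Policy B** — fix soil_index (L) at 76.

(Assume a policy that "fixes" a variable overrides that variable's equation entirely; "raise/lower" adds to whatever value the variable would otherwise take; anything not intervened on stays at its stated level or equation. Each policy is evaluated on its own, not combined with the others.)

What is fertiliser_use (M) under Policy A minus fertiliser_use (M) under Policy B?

5208

Policy A (L + 52):
  F = 46
  Q = 147
  L = 1 − 46 + 3·147 (+52 from intervention) = 448
  U = -2 + 2·147 + 2·448 = 1188
  M = -48 + 4·448 + 5·1188 = 7684
Policy B (L := 76):
  F = 46
  Q = 147
  L = 76
  U = -2 + 2·147 + 2·76 = 444
  M = -48 + 4·76 + 5·444 = 2476
M: 7684 − 2476 = 5208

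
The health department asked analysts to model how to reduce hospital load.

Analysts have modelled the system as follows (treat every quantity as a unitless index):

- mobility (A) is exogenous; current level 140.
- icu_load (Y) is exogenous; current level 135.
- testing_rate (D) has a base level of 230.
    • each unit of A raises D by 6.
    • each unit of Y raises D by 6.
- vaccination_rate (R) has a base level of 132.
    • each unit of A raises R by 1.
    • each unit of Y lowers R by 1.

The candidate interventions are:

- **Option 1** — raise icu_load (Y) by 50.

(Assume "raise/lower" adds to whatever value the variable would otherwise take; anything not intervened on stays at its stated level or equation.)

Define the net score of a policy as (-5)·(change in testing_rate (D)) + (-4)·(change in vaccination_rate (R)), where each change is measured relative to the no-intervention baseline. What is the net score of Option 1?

Baseline:
  A = 140
  Y = 135
  D = 230 + 6·140 + 6·135 = 1880
  R = 132 + 140 − 135 = 137
Option 1 (Y + 50):
  A = 140
  Y = 135 + 50 = 185
  D = 230 + 6·140 + 6·185 = 2180
  R = 132 + 140 − 185 = 87
ΔD = 2180 − 1880 = 300; ΔR = 87 − 137 = -50
Score = (-5)·300 + (-4)·(-50) = -1300

-1300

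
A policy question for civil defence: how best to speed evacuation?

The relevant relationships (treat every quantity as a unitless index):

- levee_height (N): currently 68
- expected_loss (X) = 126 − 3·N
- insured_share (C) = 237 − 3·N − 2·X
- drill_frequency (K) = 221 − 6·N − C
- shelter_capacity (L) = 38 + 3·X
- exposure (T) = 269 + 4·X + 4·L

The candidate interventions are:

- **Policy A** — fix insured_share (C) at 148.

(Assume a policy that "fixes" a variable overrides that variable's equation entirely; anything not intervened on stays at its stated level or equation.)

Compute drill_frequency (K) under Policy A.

-335

Policy A (C := 148):
  N = 68
  X = 126 − 3·68 = -78
  C = 148
  K = 221 − 6·68 − 148 = -335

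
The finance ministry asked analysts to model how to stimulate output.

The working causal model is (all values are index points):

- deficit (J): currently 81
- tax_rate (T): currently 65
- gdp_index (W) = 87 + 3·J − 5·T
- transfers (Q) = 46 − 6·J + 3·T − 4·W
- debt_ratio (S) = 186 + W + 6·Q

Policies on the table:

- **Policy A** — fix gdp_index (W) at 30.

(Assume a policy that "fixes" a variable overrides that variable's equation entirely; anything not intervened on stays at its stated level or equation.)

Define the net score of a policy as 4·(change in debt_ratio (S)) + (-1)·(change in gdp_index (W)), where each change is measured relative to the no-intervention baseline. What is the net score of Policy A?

Baseline:
  J = 81
  T = 65
  W = 87 + 3·81 − 5·65 = 5
  Q = 46 − 6·81 + 3·65 − 4·5 = -265
  S = 186 + 5 + 6·(-265) = -1399
Policy A (W := 30):
  J = 81
  T = 65
  W = 30
  Q = 46 − 6·81 + 3·65 − 4·30 = -365
  S = 186 + 30 + 6·(-365) = -1974
ΔS = -1974 − (-1399) = -575; ΔW = 30 − 5 = 25
Score = 4·(-575) + (-1)·25 = -2325

-2325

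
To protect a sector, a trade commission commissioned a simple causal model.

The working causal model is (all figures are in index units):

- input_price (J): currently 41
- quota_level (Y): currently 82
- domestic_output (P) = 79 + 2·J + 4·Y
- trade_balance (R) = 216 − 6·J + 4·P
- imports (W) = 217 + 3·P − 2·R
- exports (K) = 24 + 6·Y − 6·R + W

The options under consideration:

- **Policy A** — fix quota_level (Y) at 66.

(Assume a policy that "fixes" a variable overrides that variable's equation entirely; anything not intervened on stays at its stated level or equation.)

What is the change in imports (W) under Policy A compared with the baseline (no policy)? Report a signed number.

320

Baseline:
  J = 41
  Y = 82
  P = 79 + 2·41 + 4·82 = 489
  R = 216 − 6·41 + 4·489 = 1926
  W = 217 + 3·489 − 2·1926 = -2168
Policy A (Y := 66):
  J = 41
  Y = 66
  P = 79 + 2·41 + 4·66 = 425
  R = 216 − 6·41 + 4·425 = 1670
  W = 217 + 3·425 − 2·1670 = -1848
Change in W: -1848 − (-2168) = 320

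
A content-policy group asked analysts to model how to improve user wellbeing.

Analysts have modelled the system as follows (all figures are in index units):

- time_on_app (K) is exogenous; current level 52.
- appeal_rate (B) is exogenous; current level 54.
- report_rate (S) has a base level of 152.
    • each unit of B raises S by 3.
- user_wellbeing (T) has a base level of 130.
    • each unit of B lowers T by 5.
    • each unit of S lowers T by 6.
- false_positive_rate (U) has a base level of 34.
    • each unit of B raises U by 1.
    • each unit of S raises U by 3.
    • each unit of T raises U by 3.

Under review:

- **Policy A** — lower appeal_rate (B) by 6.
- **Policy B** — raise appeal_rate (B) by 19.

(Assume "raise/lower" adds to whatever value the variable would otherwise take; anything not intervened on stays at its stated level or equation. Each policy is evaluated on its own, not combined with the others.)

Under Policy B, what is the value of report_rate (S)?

371

Policy B (B + 19):
  B = 54 + 19 = 73
  S = 152 + 3·73 = 371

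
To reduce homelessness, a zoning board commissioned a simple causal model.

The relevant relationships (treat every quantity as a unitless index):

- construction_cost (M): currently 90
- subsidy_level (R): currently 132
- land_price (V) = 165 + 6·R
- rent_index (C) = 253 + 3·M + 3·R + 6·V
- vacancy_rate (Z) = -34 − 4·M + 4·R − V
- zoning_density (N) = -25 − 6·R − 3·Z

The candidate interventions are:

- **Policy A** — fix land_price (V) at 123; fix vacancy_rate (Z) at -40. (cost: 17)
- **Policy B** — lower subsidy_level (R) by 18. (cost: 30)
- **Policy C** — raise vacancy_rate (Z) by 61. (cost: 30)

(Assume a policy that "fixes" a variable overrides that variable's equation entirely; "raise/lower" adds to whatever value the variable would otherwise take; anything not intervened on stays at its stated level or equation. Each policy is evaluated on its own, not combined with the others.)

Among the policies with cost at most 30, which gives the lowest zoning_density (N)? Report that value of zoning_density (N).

-697

Policy A (V := 123, Z := -40):
  M = 90
  R = 132
  V = 123
  Z = -40
  N = -25 − 6·132 − 3·(-40) = -697
Policy B (R − 18):
  M = 90
  R = 132 − 18 = 114
  V = 165 + 6·114 = 849
  Z = -34 − 4·90 + 4·114 − 849 = -787
  N = -25 − 6·114 − 3·(-787) = 1652
Policy C (Z + 61):
  M = 90
  R = 132
  V = 165 + 6·132 = 957
  Z = -34 − 4·90 + 4·132 − 957 (+61 from intervention) = -762
  N = -25 − 6·132 − 3·(-762) = 1469
Comparing — Policy A: N=-697, Policy B: N=1652, Policy C: N=1469. Lowest is -697 (Policy A).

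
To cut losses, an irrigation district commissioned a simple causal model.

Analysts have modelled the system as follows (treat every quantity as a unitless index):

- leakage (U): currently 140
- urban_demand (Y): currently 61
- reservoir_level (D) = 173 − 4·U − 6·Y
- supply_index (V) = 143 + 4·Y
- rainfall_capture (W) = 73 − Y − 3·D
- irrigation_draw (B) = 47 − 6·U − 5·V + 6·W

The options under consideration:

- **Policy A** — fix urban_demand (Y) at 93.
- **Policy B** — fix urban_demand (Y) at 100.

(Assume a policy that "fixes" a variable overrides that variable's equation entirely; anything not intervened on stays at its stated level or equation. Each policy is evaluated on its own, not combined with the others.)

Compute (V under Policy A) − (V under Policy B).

Policy A (Y := 93):
  Y = 93
  V = 143 + 4·93 = 515
Policy B (Y := 100):
  Y = 100
  V = 143 + 4·100 = 543
V: 515 − 543 = -28

-28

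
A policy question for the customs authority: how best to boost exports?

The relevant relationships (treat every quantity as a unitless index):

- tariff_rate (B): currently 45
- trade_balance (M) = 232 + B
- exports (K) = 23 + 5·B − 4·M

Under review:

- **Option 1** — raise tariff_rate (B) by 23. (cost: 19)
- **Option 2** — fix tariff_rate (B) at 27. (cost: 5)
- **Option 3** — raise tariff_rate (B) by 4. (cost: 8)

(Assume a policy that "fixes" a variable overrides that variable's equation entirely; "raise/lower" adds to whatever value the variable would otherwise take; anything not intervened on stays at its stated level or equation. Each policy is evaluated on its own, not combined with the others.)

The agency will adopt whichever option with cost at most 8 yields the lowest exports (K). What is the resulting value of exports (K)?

Option 2 (B := 27):
  B = 27
  M = 232 + 27 = 259
  K = 23 + 5·27 − 4·259 = -878
Option 3 (B + 4):
  B = 45 + 4 = 49
  M = 232 + 49 = 281
  K = 23 + 5·49 − 4·281 = -856
Comparing — Option 2: K=-878, Option 3: K=-856. Lowest is -878 (Option 2).

-878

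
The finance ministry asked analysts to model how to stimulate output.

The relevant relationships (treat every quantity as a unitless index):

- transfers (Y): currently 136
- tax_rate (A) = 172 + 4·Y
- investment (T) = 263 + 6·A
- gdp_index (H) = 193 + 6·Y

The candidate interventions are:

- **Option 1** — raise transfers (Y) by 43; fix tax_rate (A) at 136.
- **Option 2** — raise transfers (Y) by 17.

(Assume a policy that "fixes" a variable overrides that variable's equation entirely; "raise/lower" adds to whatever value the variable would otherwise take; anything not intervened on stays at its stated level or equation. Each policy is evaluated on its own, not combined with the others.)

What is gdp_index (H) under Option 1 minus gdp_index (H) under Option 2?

Option 1 (Y + 43, A := 136):
  Y = 136 + 43 = 179
  H = 193 + 6·179 = 1267
Option 2 (Y + 17):
  Y = 136 + 17 = 153
  H = 193 + 6·153 = 1111
H: 1267 − 1111 = 156

156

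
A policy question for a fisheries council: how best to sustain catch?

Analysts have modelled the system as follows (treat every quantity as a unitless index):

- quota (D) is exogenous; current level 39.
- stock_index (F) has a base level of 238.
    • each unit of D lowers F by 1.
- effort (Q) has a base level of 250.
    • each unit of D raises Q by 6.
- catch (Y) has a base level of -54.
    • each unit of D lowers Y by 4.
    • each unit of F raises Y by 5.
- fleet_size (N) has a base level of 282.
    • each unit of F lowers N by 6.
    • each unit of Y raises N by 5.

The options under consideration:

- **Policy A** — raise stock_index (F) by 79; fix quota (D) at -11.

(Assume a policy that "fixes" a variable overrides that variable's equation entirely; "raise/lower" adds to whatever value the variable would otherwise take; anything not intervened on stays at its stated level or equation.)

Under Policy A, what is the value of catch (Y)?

Policy A (F + 79, D := -11):
  D = -11
  F = 238 − (-11) (+79 from intervention) = 328
  Y = -54 − 4·(-11) + 5·328 = 1630

1630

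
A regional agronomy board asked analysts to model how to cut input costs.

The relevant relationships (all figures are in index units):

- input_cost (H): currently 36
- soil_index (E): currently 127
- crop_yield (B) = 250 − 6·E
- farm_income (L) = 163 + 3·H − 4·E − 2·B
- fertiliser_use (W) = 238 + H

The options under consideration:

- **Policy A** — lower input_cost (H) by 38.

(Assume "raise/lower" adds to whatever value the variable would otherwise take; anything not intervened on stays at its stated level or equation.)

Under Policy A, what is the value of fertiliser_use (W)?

236

Policy A (H − 38):
  H = 36 − 38 = -2
  W = 238 + (-2) = 236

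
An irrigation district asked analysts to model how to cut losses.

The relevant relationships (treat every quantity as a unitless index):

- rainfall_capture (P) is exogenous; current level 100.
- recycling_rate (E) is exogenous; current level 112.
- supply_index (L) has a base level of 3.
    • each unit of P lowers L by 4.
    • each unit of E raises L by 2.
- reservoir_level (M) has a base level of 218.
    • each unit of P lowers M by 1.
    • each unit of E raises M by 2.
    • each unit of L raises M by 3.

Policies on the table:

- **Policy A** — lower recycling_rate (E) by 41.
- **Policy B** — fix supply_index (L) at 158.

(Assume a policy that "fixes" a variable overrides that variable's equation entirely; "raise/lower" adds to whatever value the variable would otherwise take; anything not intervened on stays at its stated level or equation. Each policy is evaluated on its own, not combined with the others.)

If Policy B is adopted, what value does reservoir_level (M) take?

816

Policy B (L := 158):
  P = 100
  E = 112
  L = 158
  M = 218 − 100 + 2·112 + 3·158 = 816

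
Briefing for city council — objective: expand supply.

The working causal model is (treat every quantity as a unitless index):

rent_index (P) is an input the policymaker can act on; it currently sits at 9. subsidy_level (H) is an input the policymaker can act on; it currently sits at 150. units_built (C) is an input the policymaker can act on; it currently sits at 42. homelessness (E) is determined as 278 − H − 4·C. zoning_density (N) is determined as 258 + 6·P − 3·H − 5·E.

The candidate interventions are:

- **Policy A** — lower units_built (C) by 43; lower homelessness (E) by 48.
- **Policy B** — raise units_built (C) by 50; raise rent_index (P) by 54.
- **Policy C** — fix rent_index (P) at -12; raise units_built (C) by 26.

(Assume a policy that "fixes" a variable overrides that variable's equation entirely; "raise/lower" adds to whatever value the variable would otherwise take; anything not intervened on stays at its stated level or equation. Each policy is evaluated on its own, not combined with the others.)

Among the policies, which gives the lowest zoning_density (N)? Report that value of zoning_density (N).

Policy A (C − 43, E − 48):
  P = 9
  H = 150
  C = 42 − 43 = -1
  E = 278 − 150 − 4·(-1) (−48 from intervention) = 84
  N = 258 + 6·9 − 3·150 − 5·84 = -558
Policy B (C + 50, P + 54):
  P = 9 + 54 = 63
  H = 150
  C = 42 + 50 = 92
  E = 278 − 150 − 4·92 = -240
  N = 258 + 6·63 − 3·150 − 5·(-240) = 1386
Policy C (P := -12, C + 26):
  P = -12
  H = 150
  C = 42 + 26 = 68
  E = 278 − 150 − 4·68 = -144
  N = 258 + 6·(-12) − 3·150 − 5·(-144) = 456
Comparing — Policy A: N=-558, Policy B: N=1386, Policy C: N=456. Lowest is -558 (Policy A).

-558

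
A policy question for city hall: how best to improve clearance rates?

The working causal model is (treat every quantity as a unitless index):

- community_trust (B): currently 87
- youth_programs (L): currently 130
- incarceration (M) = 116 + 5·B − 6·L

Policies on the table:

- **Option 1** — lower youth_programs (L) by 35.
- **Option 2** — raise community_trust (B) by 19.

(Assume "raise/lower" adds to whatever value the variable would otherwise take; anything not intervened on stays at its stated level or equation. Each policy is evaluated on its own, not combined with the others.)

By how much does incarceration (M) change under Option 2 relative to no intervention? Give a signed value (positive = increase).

Baseline:
  B = 87
  L = 130
  M = 116 + 5·87 − 6·130 = -229
Option 2 (B + 19):
  B = 87 + 19 = 106
  L = 130
  M = 116 + 5·106 − 6·130 = -134
Change in M: -134 − (-229) = 95

95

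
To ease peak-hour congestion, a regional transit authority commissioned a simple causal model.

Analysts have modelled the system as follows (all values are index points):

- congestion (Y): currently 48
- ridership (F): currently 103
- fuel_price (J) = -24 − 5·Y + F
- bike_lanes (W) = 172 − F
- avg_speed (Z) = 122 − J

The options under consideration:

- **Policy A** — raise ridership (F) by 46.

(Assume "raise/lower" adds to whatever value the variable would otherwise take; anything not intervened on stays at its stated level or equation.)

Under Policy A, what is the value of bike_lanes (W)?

23

Policy A (F + 46):
  F = 103 + 46 = 149
  W = 172 − 149 = 23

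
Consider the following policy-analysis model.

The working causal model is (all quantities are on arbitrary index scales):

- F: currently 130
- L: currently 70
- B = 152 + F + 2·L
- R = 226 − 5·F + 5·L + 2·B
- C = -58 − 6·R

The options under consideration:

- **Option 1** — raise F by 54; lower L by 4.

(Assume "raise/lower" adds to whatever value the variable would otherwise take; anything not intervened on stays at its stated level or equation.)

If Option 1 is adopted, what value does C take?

-3490

Option 1 (F + 54, L − 4):
  F = 130 + 54 = 184
  L = 70 − 4 = 66
  B = 152 + 184 + 2·66 = 468
  R = 226 − 5·184 + 5·66 + 2·468 = 572
  C = -58 − 6·572 = -3490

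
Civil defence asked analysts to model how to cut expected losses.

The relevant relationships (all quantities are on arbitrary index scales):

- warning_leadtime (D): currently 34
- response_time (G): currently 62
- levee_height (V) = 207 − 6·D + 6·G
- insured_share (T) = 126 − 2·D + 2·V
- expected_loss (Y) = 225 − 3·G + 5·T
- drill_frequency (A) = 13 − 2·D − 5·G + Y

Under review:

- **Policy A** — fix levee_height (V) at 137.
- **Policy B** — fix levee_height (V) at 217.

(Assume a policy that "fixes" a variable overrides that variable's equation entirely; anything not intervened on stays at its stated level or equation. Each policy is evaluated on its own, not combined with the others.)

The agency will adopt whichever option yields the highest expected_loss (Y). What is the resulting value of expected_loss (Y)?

2499

Policy A (V := 137):
  D = 34
  G = 62
  V = 137
  T = 126 − 2·34 + 2·137 = 332
  Y = 225 − 3·62 + 5·332 = 1699
Policy B (V := 217):
  D = 34
  G = 62
  V = 217
  T = 126 − 2·34 + 2·217 = 492
  Y = 225 − 3·62 + 5·492 = 2499
Comparing — Policy A: Y=1699, Policy B: Y=2499. Highest is 2499 (Policy B).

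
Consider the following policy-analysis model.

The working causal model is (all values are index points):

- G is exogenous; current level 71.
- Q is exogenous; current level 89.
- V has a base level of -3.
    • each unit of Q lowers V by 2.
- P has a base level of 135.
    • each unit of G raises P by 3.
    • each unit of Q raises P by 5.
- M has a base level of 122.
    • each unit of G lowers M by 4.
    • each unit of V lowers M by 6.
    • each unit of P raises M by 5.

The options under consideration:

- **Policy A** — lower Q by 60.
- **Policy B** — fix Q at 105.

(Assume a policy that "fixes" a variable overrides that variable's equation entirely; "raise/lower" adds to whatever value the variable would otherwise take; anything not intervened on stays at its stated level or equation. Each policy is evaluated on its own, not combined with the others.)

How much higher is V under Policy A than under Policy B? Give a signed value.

Policy A (Q − 60):
  Q = 89 − 60 = 29
  V = -3 − 2·29 = -61
Policy B (Q := 105):
  Q = 105
  V = -3 − 2·105 = -213
V: -61 − (-213) = 152

152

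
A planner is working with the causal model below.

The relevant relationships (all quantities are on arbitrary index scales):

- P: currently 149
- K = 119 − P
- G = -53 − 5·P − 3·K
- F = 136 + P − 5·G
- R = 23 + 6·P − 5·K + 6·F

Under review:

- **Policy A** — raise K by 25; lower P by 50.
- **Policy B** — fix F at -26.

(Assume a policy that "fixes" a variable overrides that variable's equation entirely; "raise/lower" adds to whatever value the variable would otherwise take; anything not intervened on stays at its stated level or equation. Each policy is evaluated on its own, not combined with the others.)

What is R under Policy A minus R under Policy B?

21381

Policy A (K + 25, P − 50):
  P = 149 − 50 = 99
  K = 119 − 99 (+25 from intervention) = 45
  G = -53 − 5·99 − 3·45 = -683
  F = 136 + 99 − 5·(-683) = 3650
  R = 23 + 6·99 − 5·45 + 6·3650 = 22292
Policy B (F := -26):
  P = 149
  K = 119 − 149 = -30
  G = -53 − 5·149 − 3·(-30) = -708
  F = -26
  R = 23 + 6·149 − 5·(-30) + 6·(-26) = 911
R: 22292 − 911 = 21381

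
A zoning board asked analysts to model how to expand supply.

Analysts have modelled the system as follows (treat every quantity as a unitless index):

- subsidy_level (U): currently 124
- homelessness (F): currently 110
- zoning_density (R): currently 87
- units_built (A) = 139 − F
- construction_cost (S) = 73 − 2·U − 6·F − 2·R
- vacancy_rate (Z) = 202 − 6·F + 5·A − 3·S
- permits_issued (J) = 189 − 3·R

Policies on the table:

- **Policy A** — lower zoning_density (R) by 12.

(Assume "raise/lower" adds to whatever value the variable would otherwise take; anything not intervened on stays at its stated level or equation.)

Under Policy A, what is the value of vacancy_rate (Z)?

Policy A (R − 12):
  U = 124
  F = 110
  R = 87 − 12 = 75
  A = 139 − 110 = 29
  S = 73 − 2·124 − 6·110 − 2·75 = -985
  Z = 202 − 6·110 + 5·29 − 3·(-985) = 2642

2642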